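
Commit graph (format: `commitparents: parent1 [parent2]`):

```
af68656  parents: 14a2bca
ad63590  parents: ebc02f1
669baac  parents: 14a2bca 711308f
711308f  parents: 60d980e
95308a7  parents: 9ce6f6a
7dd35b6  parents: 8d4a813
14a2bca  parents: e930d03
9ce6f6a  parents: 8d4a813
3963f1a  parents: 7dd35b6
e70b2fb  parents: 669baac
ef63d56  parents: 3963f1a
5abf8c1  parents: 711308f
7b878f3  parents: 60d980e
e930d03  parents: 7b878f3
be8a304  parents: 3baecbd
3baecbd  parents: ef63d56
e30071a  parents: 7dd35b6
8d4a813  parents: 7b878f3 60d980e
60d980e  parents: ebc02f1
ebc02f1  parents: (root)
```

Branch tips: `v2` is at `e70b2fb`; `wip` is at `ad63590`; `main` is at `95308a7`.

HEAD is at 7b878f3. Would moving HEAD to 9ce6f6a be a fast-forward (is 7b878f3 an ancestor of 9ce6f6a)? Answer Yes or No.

Yes

A fast-forward from 7b878f3 to 9ce6f6a is possible iff 7b878f3 is an ancestor of 9ce6f6a.
Ancestors of 9ce6f6a: {60d980e, 7b878f3, 8d4a813, 9ce6f6a, ebc02f1}.
7b878f3 is among them, so fast-forward is possible.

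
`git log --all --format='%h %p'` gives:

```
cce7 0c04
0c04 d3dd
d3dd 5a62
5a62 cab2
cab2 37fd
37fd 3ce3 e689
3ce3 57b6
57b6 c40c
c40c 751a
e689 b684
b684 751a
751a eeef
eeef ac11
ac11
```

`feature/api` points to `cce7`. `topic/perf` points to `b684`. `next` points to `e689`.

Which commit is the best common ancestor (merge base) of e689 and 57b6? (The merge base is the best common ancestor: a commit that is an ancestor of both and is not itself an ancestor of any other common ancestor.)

751a

Ancestors of e689: {751a, ac11, b684, e689, eeef}.
Ancestors of 57b6: {57b6, 751a, ac11, c40c, eeef}.
Common ancestors: {751a, ac11, eeef}.
Among these, 751a is not an ancestor of any other common ancestor — it is the merge base.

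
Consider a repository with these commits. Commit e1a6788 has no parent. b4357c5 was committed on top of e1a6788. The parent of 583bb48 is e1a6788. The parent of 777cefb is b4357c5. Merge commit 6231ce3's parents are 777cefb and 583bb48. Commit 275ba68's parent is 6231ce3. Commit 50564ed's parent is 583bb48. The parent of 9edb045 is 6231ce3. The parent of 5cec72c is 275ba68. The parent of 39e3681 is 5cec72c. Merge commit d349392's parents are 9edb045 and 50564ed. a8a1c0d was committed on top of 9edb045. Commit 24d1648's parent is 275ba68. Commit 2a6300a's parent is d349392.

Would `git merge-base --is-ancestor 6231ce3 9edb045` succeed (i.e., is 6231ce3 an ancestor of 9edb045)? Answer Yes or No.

Ancestors of 9edb045 (commits reachable by following parents): {583bb48, 6231ce3, 777cefb, 9edb045, b4357c5, e1a6788}.
6231ce3 is in that set, so it is an ancestor of 9edb045.

Yes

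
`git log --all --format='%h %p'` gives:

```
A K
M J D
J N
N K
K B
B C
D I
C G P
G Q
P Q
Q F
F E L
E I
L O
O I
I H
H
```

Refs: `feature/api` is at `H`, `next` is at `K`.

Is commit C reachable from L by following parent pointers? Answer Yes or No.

Ancestors of L: {H, I, L, O}.
C is not in that set, so it is not an ancestor of L.

No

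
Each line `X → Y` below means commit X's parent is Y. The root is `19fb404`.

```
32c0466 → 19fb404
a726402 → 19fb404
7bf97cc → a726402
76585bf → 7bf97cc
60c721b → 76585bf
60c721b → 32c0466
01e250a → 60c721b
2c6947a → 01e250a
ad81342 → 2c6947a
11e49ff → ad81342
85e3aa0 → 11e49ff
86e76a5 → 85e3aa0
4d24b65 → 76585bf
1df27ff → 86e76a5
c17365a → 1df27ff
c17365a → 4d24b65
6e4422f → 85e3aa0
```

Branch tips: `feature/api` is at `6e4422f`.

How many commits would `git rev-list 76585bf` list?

4

Walking parent pointers from 76585bf: reachable set = {19fb404, 76585bf, 7bf97cc, a726402}.
That is 4 commits.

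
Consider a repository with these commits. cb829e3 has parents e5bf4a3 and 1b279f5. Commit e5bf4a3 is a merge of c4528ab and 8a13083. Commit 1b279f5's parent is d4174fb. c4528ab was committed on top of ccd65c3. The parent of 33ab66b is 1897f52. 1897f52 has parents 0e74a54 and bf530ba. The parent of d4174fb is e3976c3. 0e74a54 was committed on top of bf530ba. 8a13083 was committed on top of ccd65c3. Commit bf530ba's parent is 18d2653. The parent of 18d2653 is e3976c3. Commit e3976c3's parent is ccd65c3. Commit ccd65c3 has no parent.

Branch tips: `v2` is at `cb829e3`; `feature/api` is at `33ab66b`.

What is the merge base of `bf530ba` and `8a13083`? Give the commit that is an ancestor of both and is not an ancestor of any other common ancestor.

Ancestors of bf530ba: {18d2653, bf530ba, ccd65c3, e3976c3}.
Ancestors of 8a13083: {8a13083, ccd65c3}.
Common ancestors: {ccd65c3}.
The only common ancestor is ccd65c3, so it is the merge base.

ccd65c3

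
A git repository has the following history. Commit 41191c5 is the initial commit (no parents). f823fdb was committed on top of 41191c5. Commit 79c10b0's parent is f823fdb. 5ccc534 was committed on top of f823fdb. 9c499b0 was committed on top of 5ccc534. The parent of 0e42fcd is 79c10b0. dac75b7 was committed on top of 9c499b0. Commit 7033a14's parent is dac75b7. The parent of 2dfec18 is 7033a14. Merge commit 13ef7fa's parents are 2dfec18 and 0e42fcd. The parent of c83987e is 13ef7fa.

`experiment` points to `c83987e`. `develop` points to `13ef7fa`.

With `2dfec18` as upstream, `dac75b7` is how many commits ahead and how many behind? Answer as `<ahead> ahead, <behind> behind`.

0 ahead, 2 behind

Reachable from dac75b7: {41191c5, 5ccc534, 9c499b0, dac75b7, f823fdb}.
Reachable from 2dfec18: {2dfec18, 41191c5, 5ccc534, 7033a14, 9c499b0, dac75b7, f823fdb}.
Only in dac75b7's history (ahead): {} — 0.
Only in 2dfec18's history (behind): {2dfec18, 7033a14} — 2.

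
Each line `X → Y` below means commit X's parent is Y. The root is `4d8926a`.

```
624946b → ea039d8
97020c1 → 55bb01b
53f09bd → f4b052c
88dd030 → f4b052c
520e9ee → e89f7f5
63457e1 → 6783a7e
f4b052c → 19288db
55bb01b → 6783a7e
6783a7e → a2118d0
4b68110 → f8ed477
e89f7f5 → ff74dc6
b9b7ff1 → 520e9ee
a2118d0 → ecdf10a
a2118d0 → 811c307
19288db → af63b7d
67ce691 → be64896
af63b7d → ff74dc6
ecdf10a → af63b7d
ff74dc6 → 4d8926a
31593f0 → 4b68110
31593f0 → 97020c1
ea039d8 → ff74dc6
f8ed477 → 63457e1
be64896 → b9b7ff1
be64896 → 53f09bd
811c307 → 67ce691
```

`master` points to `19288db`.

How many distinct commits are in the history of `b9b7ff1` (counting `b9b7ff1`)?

Walking parent pointers from b9b7ff1: reachable set = {4d8926a, 520e9ee, b9b7ff1, e89f7f5, ff74dc6}.
That is 5 commits.

5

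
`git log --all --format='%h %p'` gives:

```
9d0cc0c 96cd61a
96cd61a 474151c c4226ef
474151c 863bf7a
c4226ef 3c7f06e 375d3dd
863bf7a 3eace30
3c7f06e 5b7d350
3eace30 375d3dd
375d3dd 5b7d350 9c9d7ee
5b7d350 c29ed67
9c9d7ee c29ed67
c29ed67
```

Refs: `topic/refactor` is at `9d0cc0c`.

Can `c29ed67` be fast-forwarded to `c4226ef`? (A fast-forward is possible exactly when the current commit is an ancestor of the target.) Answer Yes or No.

A fast-forward from c29ed67 to c4226ef is possible iff c29ed67 is an ancestor of c4226ef.
Ancestors of c4226ef: {375d3dd, 3c7f06e, 5b7d350, 9c9d7ee, c29ed67, c4226ef}.
c29ed67 is among them, so fast-forward is possible.

Yes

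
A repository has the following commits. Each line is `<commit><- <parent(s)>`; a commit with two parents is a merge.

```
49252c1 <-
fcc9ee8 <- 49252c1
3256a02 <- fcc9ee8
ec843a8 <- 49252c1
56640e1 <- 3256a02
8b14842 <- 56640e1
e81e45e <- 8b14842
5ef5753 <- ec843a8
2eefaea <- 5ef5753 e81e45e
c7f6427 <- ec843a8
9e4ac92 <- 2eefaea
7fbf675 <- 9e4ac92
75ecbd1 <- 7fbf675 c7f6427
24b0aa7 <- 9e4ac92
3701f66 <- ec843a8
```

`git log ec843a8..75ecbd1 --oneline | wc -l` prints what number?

Reachable from 75ecbd1: {2eefaea, 3256a02, 49252c1, 56640e1, 5ef5753, 75ecbd1, 7fbf675, 8b14842, 9e4ac92, c7f6427, e81e45e, ec843a8, fcc9ee8}.
Reachable from ec843a8: {49252c1, ec843a8}.
In 75ecbd1's history but not ec843a8's: {2eefaea, 3256a02, 56640e1, 5ef5753, 75ecbd1, 7fbf675, 8b14842, 9e4ac92, c7f6427, e81e45e, fcc9ee8} — 11 commits.

11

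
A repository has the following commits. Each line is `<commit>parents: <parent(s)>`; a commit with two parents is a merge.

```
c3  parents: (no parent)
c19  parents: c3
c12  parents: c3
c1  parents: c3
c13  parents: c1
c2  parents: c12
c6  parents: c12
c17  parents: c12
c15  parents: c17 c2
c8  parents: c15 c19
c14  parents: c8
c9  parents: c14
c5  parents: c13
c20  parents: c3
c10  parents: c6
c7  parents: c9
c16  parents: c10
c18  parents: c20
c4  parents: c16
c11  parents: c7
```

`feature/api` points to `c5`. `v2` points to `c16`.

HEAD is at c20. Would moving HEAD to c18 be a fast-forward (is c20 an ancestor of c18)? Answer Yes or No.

Yes

A fast-forward from c20 to c18 is possible iff c20 is an ancestor of c18.
Ancestors of c18: {c18, c20, c3}.
c20 is among them, so fast-forward is possible.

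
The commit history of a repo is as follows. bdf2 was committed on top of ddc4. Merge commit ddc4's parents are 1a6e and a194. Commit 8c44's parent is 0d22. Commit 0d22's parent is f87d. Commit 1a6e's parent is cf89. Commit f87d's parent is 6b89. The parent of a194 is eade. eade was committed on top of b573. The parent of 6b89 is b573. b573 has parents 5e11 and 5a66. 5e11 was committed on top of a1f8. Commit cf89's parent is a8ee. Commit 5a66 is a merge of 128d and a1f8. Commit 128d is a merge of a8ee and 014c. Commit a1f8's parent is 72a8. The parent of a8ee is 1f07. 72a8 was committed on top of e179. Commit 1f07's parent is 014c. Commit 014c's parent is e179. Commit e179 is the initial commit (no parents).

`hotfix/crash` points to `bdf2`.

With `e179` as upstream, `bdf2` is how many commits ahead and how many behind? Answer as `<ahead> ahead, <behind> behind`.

15 ahead, 0 behind

Reachable from bdf2: {014c, 128d, 1a6e, 1f07, 5a66, 5e11, 72a8, a194, a1f8, a8ee, b573, bdf2, cf89, ddc4, e179, eade}.
Reachable from e179: {e179}.
Only in bdf2's history (ahead): {014c, 128d, 1a6e, 1f07, 5a66, 5e11, 72a8, a194, a1f8, a8ee, b573, bdf2, cf89, ddc4, eade} — 15.
Only in e179's history (behind): {} — 0.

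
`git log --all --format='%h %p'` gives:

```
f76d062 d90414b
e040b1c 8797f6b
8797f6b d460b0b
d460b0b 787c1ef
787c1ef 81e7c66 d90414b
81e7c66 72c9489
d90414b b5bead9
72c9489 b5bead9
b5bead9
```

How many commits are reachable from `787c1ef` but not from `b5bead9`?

4

Reachable from 787c1ef: {72c9489, 787c1ef, 81e7c66, b5bead9, d90414b}.
Reachable from b5bead9: {b5bead9}.
In 787c1ef's history but not b5bead9's: {72c9489, 787c1ef, 81e7c66, d90414b} — 4 commits.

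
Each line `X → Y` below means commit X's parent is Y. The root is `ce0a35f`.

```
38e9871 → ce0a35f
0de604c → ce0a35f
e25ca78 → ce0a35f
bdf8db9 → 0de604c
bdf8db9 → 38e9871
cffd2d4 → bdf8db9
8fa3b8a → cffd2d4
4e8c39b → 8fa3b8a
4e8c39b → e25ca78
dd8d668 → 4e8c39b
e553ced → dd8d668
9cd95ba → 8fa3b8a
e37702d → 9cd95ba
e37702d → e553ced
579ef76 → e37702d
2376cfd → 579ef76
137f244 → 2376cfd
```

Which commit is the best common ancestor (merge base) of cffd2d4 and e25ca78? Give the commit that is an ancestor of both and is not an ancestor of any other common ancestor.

ce0a35f

Ancestors of cffd2d4: {0de604c, 38e9871, bdf8db9, ce0a35f, cffd2d4}.
Ancestors of e25ca78: {ce0a35f, e25ca78}.
Common ancestors: {ce0a35f}.
The only common ancestor is ce0a35f, so it is the merge base.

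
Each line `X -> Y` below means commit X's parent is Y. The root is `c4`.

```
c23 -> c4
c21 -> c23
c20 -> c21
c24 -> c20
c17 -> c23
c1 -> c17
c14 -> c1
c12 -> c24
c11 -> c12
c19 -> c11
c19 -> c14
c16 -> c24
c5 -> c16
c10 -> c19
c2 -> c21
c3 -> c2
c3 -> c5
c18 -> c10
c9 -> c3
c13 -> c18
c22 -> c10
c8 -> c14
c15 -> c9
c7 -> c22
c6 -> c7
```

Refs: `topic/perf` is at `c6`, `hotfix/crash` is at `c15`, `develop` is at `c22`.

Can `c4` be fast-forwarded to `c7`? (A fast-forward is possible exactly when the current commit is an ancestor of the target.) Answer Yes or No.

Yes

A fast-forward from c4 to c7 is possible iff c4 is an ancestor of c7.
Ancestors of c7: {c1, c10, c11, c12, c14, c17, c19, c20, c21, c22, c23, c24, c4, c7}.
c4 is among them, so fast-forward is possible.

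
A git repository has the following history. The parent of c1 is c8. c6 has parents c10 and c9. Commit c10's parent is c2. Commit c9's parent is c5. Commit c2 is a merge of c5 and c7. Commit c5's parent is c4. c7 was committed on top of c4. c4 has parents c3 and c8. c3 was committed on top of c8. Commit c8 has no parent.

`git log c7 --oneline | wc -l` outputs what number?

4

Walking parent pointers from c7: reachable set = {c3, c4, c7, c8}.
That is 4 commits.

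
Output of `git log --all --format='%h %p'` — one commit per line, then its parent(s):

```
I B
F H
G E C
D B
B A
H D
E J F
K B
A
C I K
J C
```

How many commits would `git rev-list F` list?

5

Walking parent pointers from F: reachable set = {A, B, D, F, H}.
That is 5 commits.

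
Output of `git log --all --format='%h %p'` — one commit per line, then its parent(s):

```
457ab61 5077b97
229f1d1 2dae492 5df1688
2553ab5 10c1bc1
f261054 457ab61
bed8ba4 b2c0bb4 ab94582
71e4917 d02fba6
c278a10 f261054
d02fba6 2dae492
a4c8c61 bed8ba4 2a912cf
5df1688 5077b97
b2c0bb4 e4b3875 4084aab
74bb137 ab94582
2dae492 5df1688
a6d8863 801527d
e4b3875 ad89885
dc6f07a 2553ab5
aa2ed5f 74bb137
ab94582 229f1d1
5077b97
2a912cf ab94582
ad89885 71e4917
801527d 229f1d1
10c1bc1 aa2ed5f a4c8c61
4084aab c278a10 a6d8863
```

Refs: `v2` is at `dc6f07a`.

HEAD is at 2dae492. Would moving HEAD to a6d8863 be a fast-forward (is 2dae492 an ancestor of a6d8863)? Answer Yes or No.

A fast-forward from 2dae492 to a6d8863 is possible iff 2dae492 is an ancestor of a6d8863.
Ancestors of a6d8863: {229f1d1, 2dae492, 5077b97, 5df1688, 801527d, a6d8863}.
2dae492 is among them, so fast-forward is possible.

Yes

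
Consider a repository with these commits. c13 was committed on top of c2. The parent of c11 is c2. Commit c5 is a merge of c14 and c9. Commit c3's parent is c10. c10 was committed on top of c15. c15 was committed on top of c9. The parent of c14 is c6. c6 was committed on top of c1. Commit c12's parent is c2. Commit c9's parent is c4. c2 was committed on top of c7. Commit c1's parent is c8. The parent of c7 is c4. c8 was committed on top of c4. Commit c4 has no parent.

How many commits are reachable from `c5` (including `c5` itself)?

Walking parent pointers from c5: reachable set = {c1, c14, c4, c5, c6, c8, c9}.
That is 7 commits.

7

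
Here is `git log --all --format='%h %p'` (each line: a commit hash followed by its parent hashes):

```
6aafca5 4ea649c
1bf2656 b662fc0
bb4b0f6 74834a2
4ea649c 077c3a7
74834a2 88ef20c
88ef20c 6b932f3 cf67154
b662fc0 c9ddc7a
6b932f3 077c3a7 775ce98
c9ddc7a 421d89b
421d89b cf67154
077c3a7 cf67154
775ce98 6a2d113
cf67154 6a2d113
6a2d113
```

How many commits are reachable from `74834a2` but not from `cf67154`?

5

Reachable from 74834a2: {077c3a7, 6a2d113, 6b932f3, 74834a2, 775ce98, 88ef20c, cf67154}.
Reachable from cf67154: {6a2d113, cf67154}.
In 74834a2's history but not cf67154's: {077c3a7, 6b932f3, 74834a2, 775ce98, 88ef20c} — 5 commits.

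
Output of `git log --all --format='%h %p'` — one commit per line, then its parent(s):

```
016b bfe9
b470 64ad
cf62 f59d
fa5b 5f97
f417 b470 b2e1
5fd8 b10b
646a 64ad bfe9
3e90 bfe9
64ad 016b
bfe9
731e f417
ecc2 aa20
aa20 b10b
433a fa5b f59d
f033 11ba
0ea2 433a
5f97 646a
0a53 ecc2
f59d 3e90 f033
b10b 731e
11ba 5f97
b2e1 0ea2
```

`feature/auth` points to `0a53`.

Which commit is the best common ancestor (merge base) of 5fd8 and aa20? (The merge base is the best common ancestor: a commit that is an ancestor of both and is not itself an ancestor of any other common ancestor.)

b10b

Ancestors of 5fd8: {016b, 0ea2, 11ba, 3e90, 433a, 5f97, 5fd8, 646a, 64ad, 731e, b10b, b2e1, b470, bfe9, f033, f417, f59d, fa5b}.
Ancestors of aa20: {016b, 0ea2, 11ba, 3e90, 433a, 5f97, 646a, 64ad, 731e, aa20, b10b, b2e1, b470, bfe9, f033, f417, f59d, fa5b}.
Common ancestors: {016b, 0ea2, 11ba, 3e90, 433a, 5f97, 646a, 64ad, 731e, b10b, b2e1, b470, bfe9, f033, f417, f59d, fa5b}.
Among these, b10b is not an ancestor of any other common ancestor — it is the merge base.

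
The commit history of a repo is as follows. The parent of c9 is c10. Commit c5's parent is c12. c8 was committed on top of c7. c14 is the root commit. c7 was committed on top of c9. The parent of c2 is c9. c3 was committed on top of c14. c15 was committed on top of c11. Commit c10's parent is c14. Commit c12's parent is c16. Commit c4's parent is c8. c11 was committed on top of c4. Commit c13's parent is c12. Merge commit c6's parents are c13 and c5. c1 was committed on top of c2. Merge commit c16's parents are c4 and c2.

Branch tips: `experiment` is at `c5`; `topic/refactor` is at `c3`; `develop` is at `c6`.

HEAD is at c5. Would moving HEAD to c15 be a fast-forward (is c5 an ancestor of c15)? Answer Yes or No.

A fast-forward from c5 to c15 is possible iff c5 is an ancestor of c15.
Ancestors of c15: {c10, c11, c14, c15, c4, c7, c8, c9}.
c5 is not among them, so fast-forward is not possible.

No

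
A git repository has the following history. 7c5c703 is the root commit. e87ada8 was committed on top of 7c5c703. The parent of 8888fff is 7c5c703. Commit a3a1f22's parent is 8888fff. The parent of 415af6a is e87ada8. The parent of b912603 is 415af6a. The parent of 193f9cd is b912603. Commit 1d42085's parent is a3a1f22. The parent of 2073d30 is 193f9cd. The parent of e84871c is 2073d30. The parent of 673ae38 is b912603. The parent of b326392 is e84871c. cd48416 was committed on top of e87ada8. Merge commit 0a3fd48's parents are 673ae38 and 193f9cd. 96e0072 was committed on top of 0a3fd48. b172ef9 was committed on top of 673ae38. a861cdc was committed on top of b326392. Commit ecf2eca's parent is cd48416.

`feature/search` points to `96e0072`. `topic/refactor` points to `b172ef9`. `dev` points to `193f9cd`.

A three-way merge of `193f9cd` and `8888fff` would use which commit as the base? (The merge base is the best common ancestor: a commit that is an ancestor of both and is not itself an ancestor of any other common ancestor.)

7c5c703

Ancestors of 193f9cd: {193f9cd, 415af6a, 7c5c703, b912603, e87ada8}.
Ancestors of 8888fff: {7c5c703, 8888fff}.
Common ancestors: {7c5c703}.
The only common ancestor is 7c5c703, so it is the merge base.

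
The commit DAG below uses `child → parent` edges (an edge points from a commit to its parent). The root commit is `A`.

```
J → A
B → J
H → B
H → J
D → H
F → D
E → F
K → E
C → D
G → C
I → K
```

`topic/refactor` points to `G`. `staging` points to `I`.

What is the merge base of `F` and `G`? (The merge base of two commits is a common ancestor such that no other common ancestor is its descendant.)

D

Ancestors of F: {A, B, D, F, H, J}.
Ancestors of G: {A, B, C, D, G, H, J}.
Common ancestors: {A, B, D, H, J}.
Among these, D is not an ancestor of any other common ancestor — it is the merge base.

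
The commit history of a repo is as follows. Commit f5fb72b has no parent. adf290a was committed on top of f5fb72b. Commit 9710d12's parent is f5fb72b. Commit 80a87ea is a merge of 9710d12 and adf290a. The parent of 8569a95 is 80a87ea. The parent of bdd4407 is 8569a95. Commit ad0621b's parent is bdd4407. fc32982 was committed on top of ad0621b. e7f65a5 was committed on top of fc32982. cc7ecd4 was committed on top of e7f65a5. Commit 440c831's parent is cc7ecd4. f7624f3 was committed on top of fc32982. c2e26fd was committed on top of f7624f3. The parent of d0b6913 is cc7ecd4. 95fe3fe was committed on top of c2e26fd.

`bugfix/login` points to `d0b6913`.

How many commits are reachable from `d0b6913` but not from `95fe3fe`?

Reachable from d0b6913: {80a87ea, 8569a95, 9710d12, ad0621b, adf290a, bdd4407, cc7ecd4, d0b6913, e7f65a5, f5fb72b, fc32982}.
Reachable from 95fe3fe: {80a87ea, 8569a95, 95fe3fe, 9710d12, ad0621b, adf290a, bdd4407, c2e26fd, f5fb72b, f7624f3, fc32982}.
In d0b6913's history but not 95fe3fe's: {cc7ecd4, d0b6913, e7f65a5} — 3 commits.

3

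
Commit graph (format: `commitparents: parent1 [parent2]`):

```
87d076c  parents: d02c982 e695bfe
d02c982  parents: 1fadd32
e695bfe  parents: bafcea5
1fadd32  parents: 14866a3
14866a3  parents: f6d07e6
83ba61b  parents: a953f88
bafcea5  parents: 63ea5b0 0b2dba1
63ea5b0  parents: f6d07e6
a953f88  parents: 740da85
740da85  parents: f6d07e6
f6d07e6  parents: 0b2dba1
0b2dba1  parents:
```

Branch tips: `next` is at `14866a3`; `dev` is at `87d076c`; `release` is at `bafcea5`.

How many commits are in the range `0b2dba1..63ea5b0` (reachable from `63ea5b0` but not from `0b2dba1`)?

2

Reachable from 63ea5b0: {0b2dba1, 63ea5b0, f6d07e6}.
Reachable from 0b2dba1: {0b2dba1}.
In 63ea5b0's history but not 0b2dba1's: {63ea5b0, f6d07e6} — 2 commits.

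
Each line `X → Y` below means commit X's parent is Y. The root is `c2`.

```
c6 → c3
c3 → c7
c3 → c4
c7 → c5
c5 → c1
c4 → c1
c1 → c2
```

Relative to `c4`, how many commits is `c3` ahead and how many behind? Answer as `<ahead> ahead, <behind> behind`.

3 ahead, 0 behind

Reachable from c3: {c1, c2, c3, c4, c5, c7}.
Reachable from c4: {c1, c2, c4}.
Only in c3's history (ahead): {c3, c5, c7} — 3.
Only in c4's history (behind): {} — 0.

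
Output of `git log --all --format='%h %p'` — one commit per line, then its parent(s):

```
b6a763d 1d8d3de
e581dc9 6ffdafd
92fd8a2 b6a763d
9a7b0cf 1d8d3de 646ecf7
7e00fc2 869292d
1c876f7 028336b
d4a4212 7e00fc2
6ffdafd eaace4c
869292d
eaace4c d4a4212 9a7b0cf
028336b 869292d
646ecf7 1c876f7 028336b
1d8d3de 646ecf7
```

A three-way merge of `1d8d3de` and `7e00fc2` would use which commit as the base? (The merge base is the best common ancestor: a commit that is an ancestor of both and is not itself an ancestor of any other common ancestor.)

869292d

Ancestors of 1d8d3de: {028336b, 1c876f7, 1d8d3de, 646ecf7, 869292d}.
Ancestors of 7e00fc2: {7e00fc2, 869292d}.
Common ancestors: {869292d}.
The only common ancestor is 869292d, so it is the merge base.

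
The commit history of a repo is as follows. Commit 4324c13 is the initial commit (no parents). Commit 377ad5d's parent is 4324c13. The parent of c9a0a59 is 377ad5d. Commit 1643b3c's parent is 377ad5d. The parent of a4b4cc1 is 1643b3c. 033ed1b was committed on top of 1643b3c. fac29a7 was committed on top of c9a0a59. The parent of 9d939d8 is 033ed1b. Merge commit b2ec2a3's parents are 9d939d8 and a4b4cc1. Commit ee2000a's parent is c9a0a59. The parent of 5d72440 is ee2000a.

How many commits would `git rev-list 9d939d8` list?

Walking parent pointers from 9d939d8: reachable set = {033ed1b, 1643b3c, 377ad5d, 4324c13, 9d939d8}.
That is 5 commits.

5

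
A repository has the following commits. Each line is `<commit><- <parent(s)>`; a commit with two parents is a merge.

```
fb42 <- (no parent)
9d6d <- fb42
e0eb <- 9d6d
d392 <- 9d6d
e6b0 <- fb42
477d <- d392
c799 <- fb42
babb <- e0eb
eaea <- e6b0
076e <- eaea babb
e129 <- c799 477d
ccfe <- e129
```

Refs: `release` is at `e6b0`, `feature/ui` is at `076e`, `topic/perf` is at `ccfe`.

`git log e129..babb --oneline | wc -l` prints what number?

2

Reachable from babb: {9d6d, babb, e0eb, fb42}.
Reachable from e129: {477d, 9d6d, c799, d392, e129, fb42}.
In babb's history but not e129's: {babb, e0eb} — 2 commits.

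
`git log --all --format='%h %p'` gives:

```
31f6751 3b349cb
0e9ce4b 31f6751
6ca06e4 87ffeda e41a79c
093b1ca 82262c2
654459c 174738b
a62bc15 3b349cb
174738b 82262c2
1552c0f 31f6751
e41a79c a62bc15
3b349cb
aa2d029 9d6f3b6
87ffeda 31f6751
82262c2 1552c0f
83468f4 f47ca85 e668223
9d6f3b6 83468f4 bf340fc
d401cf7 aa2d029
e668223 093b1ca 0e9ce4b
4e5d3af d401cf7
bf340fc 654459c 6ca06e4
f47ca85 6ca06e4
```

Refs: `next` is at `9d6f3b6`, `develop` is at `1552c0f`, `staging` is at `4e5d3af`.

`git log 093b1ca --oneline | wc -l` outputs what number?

Walking parent pointers from 093b1ca: reachable set = {093b1ca, 1552c0f, 31f6751, 3b349cb, 82262c2}.
That is 5 commits.

5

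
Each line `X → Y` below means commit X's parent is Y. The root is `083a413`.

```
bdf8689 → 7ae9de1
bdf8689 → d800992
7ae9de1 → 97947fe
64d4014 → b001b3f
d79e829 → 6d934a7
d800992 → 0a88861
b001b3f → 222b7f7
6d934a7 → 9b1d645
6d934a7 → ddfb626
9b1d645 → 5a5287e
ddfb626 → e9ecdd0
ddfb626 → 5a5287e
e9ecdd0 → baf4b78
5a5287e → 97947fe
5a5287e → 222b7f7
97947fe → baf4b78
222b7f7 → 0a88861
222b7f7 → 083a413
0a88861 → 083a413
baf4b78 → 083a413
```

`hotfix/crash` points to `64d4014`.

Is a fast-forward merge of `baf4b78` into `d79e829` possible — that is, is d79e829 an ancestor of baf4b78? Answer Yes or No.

A fast-forward from d79e829 to baf4b78 is possible iff d79e829 is an ancestor of baf4b78.
Ancestors of baf4b78: {083a413, baf4b78}.
d79e829 is not among them, so fast-forward is not possible.

No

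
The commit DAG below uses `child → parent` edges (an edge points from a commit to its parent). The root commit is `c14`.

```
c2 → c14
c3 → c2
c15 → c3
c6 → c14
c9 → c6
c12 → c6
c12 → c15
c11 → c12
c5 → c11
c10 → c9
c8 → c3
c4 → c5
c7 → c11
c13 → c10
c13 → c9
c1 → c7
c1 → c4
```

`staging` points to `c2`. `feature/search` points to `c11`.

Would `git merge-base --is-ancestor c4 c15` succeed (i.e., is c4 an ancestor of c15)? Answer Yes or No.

No

Ancestors of c15: {c14, c15, c2, c3}.
c4 is not in that set, so it is not an ancestor of c15.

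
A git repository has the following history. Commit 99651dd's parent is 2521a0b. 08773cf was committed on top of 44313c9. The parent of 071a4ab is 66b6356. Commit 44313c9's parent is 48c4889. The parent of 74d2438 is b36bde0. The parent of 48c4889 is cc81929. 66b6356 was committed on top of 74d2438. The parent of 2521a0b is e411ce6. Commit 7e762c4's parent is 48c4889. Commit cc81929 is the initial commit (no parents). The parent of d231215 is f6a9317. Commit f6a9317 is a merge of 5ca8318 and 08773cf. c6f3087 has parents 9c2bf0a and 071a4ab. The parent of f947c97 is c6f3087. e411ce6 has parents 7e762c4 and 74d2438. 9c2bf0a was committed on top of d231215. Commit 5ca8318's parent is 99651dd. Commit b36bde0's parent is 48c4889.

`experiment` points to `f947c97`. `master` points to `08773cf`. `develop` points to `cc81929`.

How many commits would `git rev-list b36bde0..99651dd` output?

Reachable from 99651dd: {2521a0b, 48c4889, 74d2438, 7e762c4, 99651dd, b36bde0, cc81929, e411ce6}.
Reachable from b36bde0: {48c4889, b36bde0, cc81929}.
In 99651dd's history but not b36bde0's: {2521a0b, 74d2438, 7e762c4, 99651dd, e411ce6} — 5 commits.

5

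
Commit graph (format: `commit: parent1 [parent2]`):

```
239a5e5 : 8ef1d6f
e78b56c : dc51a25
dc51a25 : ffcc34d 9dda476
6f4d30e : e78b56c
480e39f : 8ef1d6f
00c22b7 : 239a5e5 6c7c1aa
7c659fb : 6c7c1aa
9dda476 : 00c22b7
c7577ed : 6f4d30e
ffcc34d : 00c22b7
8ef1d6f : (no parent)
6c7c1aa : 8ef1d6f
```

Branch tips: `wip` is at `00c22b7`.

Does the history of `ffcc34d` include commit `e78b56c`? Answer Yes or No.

Ancestors of ffcc34d: {00c22b7, 239a5e5, 6c7c1aa, 8ef1d6f, ffcc34d}.
e78b56c is not in that set, so it is not an ancestor of ffcc34d.

No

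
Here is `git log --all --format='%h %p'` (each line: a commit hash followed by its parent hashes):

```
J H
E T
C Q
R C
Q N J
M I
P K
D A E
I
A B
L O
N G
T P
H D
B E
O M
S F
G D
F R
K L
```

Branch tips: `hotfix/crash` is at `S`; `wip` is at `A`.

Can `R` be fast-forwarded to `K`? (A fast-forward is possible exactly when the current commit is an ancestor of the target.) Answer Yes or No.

No

A fast-forward from R to K is possible iff R is an ancestor of K.
Ancestors of K: {I, K, L, M, O}.
R is not among them, so fast-forward is not possible.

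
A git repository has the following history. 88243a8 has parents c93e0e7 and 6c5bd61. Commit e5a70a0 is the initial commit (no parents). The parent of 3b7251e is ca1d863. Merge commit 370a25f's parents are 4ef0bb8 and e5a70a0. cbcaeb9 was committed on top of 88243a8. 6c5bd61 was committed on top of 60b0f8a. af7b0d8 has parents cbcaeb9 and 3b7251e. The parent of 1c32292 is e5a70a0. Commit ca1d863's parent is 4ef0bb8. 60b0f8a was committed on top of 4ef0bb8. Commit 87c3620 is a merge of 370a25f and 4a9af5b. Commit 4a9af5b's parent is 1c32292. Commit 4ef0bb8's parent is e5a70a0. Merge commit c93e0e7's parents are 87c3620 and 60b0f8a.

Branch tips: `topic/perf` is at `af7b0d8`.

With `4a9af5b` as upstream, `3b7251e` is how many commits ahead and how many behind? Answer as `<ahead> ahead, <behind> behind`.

3 ahead, 2 behind

Reachable from 3b7251e: {3b7251e, 4ef0bb8, ca1d863, e5a70a0}.
Reachable from 4a9af5b: {1c32292, 4a9af5b, e5a70a0}.
Only in 3b7251e's history (ahead): {3b7251e, 4ef0bb8, ca1d863} — 3.
Only in 4a9af5b's history (behind): {1c32292, 4a9af5b} — 2.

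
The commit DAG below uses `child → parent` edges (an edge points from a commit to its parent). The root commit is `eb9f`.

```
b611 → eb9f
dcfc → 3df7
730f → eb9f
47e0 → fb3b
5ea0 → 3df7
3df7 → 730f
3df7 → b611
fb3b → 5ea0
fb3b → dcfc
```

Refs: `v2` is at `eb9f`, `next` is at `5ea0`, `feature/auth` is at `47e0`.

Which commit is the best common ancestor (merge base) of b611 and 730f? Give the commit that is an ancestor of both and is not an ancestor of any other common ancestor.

Ancestors of b611: {b611, eb9f}.
Ancestors of 730f: {730f, eb9f}.
Common ancestors: {eb9f}.
The only common ancestor is eb9f, so it is the merge base.

eb9f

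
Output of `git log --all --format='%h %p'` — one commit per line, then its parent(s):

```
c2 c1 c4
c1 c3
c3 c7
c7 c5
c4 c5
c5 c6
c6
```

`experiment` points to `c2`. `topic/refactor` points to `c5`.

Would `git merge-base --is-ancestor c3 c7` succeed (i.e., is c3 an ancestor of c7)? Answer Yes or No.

Ancestors of c7: {c5, c6, c7}.
c3 is not in that set, so it is not an ancestor of c7.

No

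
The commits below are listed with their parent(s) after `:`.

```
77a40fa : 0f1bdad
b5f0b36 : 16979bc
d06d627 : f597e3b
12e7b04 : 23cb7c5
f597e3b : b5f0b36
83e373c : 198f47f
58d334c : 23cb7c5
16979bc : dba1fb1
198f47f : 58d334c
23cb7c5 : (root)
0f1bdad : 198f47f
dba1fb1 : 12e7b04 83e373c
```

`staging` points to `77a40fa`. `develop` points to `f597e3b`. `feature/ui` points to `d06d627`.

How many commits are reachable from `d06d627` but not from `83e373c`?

Reachable from d06d627: {12e7b04, 16979bc, 198f47f, 23cb7c5, 58d334c, 83e373c, b5f0b36, d06d627, dba1fb1, f597e3b}.
Reachable from 83e373c: {198f47f, 23cb7c5, 58d334c, 83e373c}.
In d06d627's history but not 83e373c's: {12e7b04, 16979bc, b5f0b36, d06d627, dba1fb1, f597e3b} — 6 commits.

6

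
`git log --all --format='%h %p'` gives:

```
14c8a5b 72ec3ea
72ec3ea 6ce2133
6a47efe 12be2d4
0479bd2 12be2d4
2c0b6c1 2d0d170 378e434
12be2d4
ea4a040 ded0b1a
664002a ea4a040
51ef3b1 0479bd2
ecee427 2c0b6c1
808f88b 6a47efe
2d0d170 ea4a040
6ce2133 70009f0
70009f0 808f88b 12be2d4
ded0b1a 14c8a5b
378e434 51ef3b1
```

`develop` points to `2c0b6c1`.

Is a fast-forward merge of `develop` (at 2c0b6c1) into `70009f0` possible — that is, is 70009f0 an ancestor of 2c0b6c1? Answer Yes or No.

A fast-forward from 70009f0 to 2c0b6c1 is possible iff 70009f0 is an ancestor of 2c0b6c1.
Ancestors of 2c0b6c1: {0479bd2, 12be2d4, 14c8a5b, 2c0b6c1, 2d0d170, 378e434, 51ef3b1, 6a47efe, 6ce2133, 70009f0, 72ec3ea, 808f88b, ded0b1a, ea4a040}.
70009f0 is among them, so fast-forward is possible.

Yes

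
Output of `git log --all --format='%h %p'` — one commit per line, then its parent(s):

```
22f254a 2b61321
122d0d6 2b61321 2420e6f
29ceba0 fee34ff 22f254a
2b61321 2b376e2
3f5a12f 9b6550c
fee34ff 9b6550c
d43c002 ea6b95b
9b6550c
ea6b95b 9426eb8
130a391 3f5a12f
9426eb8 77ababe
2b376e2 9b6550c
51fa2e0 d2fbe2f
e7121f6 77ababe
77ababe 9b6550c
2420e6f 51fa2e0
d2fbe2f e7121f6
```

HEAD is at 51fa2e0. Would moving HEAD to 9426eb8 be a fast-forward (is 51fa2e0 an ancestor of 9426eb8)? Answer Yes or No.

A fast-forward from 51fa2e0 to 9426eb8 is possible iff 51fa2e0 is an ancestor of 9426eb8.
Ancestors of 9426eb8: {77ababe, 9426eb8, 9b6550c}.
51fa2e0 is not among them, so fast-forward is not possible.

No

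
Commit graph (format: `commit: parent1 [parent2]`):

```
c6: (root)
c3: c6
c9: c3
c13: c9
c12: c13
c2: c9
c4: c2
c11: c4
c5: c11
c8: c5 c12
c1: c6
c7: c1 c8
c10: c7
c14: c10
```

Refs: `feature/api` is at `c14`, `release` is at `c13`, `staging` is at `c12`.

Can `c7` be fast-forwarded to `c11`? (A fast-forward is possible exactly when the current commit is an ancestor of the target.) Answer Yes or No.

No

A fast-forward from c7 to c11 is possible iff c7 is an ancestor of c11.
Ancestors of c11: {c11, c2, c3, c4, c6, c9}.
c7 is not among them, so fast-forward is not possible.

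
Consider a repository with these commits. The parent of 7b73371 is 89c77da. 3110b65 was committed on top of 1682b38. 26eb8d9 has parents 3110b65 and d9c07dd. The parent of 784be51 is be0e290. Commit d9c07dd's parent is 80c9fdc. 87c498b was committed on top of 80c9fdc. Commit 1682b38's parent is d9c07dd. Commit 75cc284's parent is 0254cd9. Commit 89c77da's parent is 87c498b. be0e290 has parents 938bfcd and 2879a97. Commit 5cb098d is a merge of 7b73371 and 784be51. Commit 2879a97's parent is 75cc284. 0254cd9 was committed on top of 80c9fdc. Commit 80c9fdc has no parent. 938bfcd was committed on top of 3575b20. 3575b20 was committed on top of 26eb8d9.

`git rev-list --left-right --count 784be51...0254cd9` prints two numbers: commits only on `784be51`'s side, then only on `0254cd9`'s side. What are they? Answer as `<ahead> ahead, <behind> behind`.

Reachable from 784be51: {0254cd9, 1682b38, 26eb8d9, 2879a97, 3110b65, 3575b20, 75cc284, 784be51, 80c9fdc, 938bfcd, be0e290, d9c07dd}.
Reachable from 0254cd9: {0254cd9, 80c9fdc}.
Only in 784be51's history (ahead): {1682b38, 26eb8d9, 2879a97, 3110b65, 3575b20, 75cc284, 784be51, 938bfcd, be0e290, d9c07dd} — 10.
Only in 0254cd9's history (behind): {} — 0.

10 ahead, 0 behind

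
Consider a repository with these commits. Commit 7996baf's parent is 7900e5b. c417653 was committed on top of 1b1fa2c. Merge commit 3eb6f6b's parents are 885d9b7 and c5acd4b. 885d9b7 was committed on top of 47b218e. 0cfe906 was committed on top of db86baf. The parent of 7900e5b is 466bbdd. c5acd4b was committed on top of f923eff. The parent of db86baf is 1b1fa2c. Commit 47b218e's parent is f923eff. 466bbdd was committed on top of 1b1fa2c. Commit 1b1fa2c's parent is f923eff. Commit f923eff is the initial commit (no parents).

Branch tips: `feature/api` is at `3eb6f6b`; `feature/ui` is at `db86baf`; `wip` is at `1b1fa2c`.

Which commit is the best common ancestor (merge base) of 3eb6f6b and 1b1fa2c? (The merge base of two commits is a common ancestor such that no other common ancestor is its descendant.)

f923eff

Ancestors of 3eb6f6b: {3eb6f6b, 47b218e, 885d9b7, c5acd4b, f923eff}.
Ancestors of 1b1fa2c: {1b1fa2c, f923eff}.
Common ancestors: {f923eff}.
The only common ancestor is f923eff, so it is the merge base.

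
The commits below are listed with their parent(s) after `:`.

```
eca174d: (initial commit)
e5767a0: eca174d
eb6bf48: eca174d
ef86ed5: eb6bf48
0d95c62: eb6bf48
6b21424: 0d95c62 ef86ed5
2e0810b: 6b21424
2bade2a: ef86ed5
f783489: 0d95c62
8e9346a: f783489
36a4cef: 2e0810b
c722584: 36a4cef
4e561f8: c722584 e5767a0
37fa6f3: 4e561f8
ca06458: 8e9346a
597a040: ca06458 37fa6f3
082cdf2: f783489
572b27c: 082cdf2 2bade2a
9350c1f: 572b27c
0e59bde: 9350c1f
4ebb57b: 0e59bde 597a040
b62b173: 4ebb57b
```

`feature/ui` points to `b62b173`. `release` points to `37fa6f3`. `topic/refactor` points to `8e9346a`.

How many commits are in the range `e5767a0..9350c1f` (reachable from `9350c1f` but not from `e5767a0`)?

8

Reachable from 9350c1f: {082cdf2, 0d95c62, 2bade2a, 572b27c, 9350c1f, eb6bf48, eca174d, ef86ed5, f783489}.
Reachable from e5767a0: {e5767a0, eca174d}.
In 9350c1f's history but not e5767a0's: {082cdf2, 0d95c62, 2bade2a, 572b27c, 9350c1f, eb6bf48, ef86ed5, f783489} — 8 commits.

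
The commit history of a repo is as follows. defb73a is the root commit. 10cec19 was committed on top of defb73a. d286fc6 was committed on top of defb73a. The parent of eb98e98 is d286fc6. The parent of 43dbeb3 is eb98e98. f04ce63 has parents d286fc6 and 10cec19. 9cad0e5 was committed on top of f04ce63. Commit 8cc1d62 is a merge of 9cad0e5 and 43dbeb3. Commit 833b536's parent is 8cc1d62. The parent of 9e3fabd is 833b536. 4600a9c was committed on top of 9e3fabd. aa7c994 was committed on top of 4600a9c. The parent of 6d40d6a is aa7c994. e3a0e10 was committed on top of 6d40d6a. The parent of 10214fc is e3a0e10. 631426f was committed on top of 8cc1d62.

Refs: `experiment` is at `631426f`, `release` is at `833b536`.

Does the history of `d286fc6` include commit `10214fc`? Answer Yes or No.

Ancestors of d286fc6: {d286fc6, defb73a}.
10214fc is not in that set, so it is not an ancestor of d286fc6.

No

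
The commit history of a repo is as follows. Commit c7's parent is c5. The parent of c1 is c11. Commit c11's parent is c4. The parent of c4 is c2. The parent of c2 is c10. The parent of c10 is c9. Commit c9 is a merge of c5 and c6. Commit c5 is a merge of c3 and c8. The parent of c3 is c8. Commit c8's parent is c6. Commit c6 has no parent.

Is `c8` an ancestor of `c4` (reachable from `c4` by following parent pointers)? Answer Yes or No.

Yes

Ancestors of c4 (commits reachable by following parents): {c10, c2, c3, c4, c5, c6, c8, c9}.
c8 is in that set, so it is an ancestor of c4.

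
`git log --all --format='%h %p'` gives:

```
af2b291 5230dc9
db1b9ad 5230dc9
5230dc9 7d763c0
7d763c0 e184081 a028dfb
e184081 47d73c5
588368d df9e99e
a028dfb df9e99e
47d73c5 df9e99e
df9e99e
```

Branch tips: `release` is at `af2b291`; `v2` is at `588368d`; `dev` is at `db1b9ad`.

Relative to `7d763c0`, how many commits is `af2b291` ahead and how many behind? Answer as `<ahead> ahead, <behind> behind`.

Reachable from af2b291: {47d73c5, 5230dc9, 7d763c0, a028dfb, af2b291, df9e99e, e184081}.
Reachable from 7d763c0: {47d73c5, 7d763c0, a028dfb, df9e99e, e184081}.
Only in af2b291's history (ahead): {5230dc9, af2b291} — 2.
Only in 7d763c0's history (behind): {} — 0.

2 ahead, 0 behind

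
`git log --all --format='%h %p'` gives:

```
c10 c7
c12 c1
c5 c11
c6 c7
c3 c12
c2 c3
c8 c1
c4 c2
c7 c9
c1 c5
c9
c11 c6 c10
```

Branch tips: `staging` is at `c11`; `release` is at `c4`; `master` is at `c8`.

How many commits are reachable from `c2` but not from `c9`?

Reachable from c2: {c1, c10, c11, c12, c2, c3, c5, c6, c7, c9}.
Reachable from c9: {c9}.
In c2's history but not c9's: {c1, c10, c11, c12, c2, c3, c5, c6, c7} — 9 commits.

9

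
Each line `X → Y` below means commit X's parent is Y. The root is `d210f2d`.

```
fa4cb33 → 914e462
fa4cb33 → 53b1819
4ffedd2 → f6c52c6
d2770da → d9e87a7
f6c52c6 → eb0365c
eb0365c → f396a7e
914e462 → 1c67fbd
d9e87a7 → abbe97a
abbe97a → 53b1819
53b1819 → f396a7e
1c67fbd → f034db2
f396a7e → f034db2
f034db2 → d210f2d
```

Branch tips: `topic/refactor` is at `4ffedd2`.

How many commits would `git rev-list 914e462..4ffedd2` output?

Reachable from 4ffedd2: {4ffedd2, d210f2d, eb0365c, f034db2, f396a7e, f6c52c6}.
Reachable from 914e462: {1c67fbd, 914e462, d210f2d, f034db2}.
In 4ffedd2's history but not 914e462's: {4ffedd2, eb0365c, f396a7e, f6c52c6} — 4 commits.

4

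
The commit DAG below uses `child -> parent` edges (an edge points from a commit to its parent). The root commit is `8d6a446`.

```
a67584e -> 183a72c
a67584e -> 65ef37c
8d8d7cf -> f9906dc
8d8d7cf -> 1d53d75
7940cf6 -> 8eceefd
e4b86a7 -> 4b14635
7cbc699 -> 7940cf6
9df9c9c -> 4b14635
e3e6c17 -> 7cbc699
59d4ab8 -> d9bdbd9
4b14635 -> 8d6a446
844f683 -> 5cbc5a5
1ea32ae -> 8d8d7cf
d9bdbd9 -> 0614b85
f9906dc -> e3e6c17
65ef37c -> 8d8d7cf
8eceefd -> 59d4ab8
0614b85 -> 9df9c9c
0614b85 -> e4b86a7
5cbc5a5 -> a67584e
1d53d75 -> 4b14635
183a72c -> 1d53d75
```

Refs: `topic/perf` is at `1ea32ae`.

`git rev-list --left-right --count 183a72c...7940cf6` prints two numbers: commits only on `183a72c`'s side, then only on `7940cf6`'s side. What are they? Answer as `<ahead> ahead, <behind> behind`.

Reachable from 183a72c: {183a72c, 1d53d75, 4b14635, 8d6a446}.
Reachable from 7940cf6: {0614b85, 4b14635, 59d4ab8, 7940cf6, 8d6a446, 8eceefd, 9df9c9c, d9bdbd9, e4b86a7}.
Only in 183a72c's history (ahead): {183a72c, 1d53d75} — 2.
Only in 7940cf6's history (behind): {0614b85, 59d4ab8, 7940cf6, 8eceefd, 9df9c9c, d9bdbd9, e4b86a7} — 7.

2 ahead, 7 behind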